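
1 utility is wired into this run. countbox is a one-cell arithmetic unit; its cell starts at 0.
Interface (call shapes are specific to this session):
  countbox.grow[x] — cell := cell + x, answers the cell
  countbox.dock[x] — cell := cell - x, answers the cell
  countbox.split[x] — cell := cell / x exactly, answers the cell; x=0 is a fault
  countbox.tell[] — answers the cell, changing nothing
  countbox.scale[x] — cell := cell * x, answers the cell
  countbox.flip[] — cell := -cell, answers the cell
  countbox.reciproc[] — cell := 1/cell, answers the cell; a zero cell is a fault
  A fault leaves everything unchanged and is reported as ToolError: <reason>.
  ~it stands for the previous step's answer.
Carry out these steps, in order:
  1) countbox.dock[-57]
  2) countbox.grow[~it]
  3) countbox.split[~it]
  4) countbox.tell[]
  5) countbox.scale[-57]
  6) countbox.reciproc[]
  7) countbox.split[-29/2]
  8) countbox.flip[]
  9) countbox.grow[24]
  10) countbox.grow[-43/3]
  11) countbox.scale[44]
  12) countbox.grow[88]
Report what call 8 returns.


Using dock passing -57, and see 57.
Next I call grow passing ~it, giving 114.
Next I call split passing ~it, → 1.
I use tell(), and observe 1.
Then scale passing -57, and observe -57.
Invoking reciproc(), and observe -1/57.
Invoking split passing -29/2, yielding 2/1653.
Next I call flip(), giving -2/1653.
Now I run grow passing 24: 39670/1653.
I call grow passing -43/3, and observe 15977/1653.
I use scale passing 44, yielding 702988/1653.
Invoking grow passing 88, giving 848452/1653.

Answer: -2/1653


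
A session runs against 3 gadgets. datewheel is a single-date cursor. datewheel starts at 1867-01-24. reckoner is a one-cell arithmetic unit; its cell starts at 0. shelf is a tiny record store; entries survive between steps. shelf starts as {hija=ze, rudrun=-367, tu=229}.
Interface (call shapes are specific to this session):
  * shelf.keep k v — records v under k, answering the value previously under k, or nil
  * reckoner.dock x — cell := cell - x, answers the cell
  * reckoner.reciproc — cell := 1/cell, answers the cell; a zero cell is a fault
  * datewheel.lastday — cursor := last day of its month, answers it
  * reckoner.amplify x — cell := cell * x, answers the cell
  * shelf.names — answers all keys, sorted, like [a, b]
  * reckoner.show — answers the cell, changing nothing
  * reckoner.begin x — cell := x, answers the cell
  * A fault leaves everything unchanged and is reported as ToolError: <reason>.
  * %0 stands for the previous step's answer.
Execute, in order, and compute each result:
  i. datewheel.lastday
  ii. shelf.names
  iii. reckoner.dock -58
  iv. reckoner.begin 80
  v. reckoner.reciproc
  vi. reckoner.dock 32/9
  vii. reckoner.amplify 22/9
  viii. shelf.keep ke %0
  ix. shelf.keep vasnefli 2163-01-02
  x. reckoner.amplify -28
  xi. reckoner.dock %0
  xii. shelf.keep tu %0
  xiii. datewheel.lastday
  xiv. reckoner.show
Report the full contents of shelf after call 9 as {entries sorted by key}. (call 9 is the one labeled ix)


Answer: {hija=ze, ke=-28061/3240, rudrun=-367, tu=229, vasnefli=2163-01-02}

Derivation:
I invoke datewheel.lastday(), — result: 1867-01-31.
Invoking shelf.names, which returns [hija, rudrun, tu].
Then reckoner.dock(-58), and see 58.
Now I run reckoner.begin(80), yielding 80.
I invoke reckoner.reciproc(), and get 1/80.
Then reckoner.dock(32/9), → -2551/720.
I invoke reckoner.amplify(22/9), and observe -28061/3240.
I use shelf.keep(ke, %0): nil.
I use shelf.keep(vasnefli, 2163-01-02), giving nil.
Calling reckoner.amplify(-28), which returns 196427/810.
I invoke reckoner.dock(%0), and see 0.
I call shelf.keep(tu, %0), giving 229.
I call datewheel.lastday(), giving 1867-01-31.
Using reckoner.show, and get 0.


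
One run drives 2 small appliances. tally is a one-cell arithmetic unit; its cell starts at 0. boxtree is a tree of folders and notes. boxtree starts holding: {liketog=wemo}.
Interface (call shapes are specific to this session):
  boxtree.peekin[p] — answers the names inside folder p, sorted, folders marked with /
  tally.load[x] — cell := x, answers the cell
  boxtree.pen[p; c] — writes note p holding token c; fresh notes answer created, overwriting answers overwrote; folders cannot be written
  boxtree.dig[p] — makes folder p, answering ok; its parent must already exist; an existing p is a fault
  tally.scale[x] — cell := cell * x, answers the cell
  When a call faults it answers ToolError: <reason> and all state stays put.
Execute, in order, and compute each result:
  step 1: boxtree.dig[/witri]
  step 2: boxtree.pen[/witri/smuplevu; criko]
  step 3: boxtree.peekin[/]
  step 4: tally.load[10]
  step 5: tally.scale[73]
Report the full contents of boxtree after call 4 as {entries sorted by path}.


→ boxtree.dig(/witri)
← ok
→ boxtree.pen(/witri/smuplevu, criko)
← created
→ boxtree.peekin(/)
← [liketog, witri/]
→ tally.load(10)
← 10
→ tally.scale(73)
← 730

Answer: {liketog=wemo, witri/, witri/smuplevu=criko}


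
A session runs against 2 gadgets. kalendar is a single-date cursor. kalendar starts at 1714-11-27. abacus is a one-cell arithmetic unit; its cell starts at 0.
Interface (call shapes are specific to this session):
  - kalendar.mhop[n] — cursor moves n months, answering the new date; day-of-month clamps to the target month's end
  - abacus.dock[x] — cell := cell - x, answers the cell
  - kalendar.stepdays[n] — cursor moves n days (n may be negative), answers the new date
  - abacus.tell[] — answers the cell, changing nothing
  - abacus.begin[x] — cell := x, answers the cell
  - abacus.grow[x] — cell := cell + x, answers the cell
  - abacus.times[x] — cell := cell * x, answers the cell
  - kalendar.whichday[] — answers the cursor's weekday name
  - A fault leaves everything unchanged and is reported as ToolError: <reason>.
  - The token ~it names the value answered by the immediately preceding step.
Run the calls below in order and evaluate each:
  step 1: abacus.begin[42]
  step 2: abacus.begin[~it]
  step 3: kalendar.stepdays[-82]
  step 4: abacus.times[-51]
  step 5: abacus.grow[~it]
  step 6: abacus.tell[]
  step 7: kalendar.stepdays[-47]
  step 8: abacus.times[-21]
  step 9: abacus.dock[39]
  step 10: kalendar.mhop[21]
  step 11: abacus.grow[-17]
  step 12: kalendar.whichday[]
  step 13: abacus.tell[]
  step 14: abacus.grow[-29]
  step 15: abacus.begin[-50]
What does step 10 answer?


I use abacus.begin(x=42), — result: 42.
I use abacus.begin(x=~it), and get 42.
I try kalendar.stepdays(n=-82), and observe 1714-09-06.
Calling abacus.times(x=-51), — result: -2142.
I call abacus.grow(x=~it), which returns -4284.
I call abacus.tell(), → -4284.
Invoking kalendar.stepdays(n=-47): 1714-07-21.
Using abacus.times(x=-21), and observe 89964.
Invoking abacus.dock(x=39), → 89925.
Then kalendar.mhop(n=21): 1716-04-21.
Now I run abacus.grow(x=-17), and observe 89908.
I try kalendar.whichday(), giving Tuesday.
Then abacus.tell(), → 89908.
Using abacus.grow(x=-29), — result: 89879.
Calling abacus.begin(x=-50), and observe -50.

Answer: 1716-04-21


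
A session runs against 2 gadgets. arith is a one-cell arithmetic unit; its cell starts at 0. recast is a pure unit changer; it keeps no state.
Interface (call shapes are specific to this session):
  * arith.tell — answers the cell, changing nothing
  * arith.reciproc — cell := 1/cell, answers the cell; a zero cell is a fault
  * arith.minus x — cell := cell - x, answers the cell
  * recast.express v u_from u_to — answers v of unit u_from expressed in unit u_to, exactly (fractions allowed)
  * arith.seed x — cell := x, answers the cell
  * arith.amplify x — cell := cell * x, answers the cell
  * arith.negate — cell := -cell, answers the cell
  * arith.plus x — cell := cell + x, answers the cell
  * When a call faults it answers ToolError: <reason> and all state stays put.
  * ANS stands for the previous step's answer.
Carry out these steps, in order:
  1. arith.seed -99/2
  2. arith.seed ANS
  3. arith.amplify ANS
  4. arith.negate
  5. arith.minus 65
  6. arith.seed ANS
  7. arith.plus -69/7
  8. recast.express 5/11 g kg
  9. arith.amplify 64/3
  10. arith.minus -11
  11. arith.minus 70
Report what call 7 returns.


Answer: -70703/28

Derivation:
-> arith.seed(x=-99/2)
<- -99/2
-> arith.seed(x=ANS)
<- -99/2
-> arith.amplify(x=ANS)
<- 9801/4
-> arith.negate()
<- -9801/4
-> arith.minus(x=65)
<- -10061/4
-> arith.seed(x=ANS)
<- -10061/4
-> arith.plus(x=-69/7)
<- -70703/28
-> recast.express(v=5/11, u_from=g, u_to=kg)
<- 1/2200
-> arith.amplify(x=64/3)
<- -1131248/21
-> arith.minus(x=-11)
<- -1131017/21
-> arith.minus(x=70)
<- -1132487/21


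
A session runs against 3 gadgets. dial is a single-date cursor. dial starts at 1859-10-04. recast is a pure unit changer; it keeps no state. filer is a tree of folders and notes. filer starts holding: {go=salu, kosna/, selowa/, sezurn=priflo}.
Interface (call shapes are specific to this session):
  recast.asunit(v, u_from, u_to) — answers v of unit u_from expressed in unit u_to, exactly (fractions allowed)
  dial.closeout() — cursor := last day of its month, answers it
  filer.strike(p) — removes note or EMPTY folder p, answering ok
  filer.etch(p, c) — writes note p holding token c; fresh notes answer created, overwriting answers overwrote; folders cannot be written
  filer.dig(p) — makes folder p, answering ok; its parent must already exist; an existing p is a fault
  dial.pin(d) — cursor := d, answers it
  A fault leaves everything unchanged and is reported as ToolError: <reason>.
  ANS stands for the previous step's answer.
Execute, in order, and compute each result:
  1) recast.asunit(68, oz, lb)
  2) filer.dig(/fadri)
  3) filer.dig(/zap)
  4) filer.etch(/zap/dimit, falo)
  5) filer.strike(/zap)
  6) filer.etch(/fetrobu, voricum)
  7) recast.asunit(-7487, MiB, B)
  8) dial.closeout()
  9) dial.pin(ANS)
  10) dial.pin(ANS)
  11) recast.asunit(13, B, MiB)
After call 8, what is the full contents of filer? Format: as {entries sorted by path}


Act: recast.asunit[68; oz; lb]
Obs: 17/4
Act: filer.dig[/fadri]
Obs: ok
Act: filer.dig[/zap]
Obs: ok
Act: filer.etch[/zap/dimit; falo]
Obs: created
Act: filer.strike[/zap]
Obs: ToolError: not empty
Act: filer.etch[/fetrobu; voricum]
Obs: created
Act: recast.asunit[-7487; MiB; B]
Obs: -7850688512
Act: dial.closeout[]
Obs: 1859-10-31
Act: dial.pin[ANS]
Obs: 1859-10-31
Act: dial.pin[ANS]
Obs: 1859-10-31
Act: recast.asunit[13; B; MiB]
Obs: 13/1048576

Answer: {fadri/, fetrobu=voricum, go=salu, kosna/, selowa/, sezurn=priflo, zap/, zap/dimit=falo}


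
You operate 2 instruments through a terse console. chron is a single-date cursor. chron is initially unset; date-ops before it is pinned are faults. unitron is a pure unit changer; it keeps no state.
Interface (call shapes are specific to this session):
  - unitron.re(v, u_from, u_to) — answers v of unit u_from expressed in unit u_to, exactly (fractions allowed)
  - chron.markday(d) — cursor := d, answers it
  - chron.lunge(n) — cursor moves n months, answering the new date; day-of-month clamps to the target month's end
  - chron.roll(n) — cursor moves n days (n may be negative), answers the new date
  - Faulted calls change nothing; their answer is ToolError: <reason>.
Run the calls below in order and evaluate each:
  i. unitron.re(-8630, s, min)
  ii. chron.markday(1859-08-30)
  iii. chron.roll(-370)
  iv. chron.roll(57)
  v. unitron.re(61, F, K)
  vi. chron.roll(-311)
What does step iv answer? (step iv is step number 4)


I invoke unitron.re using -8630, s, min, giving -863/6.
I use chron.markday using 1859-08-30, and observe 1859-08-30.
Next I call chron.roll using -370, which returns 1858-08-25.
I use chron.roll using 57, and see 1858-10-21.
Using unitron.re using 61, F, K, — result: 52067/180.
Invoking chron.roll using -311, and see 1857-12-14.

Answer: 1858-10-21


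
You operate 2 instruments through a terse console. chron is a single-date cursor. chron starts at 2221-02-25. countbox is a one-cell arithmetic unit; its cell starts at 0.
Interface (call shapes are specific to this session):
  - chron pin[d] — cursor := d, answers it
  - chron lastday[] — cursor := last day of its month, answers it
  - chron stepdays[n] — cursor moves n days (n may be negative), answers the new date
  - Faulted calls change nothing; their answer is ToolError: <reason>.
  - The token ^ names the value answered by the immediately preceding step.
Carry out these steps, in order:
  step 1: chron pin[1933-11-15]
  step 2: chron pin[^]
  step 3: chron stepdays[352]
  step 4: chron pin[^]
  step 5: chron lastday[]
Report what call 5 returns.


Now I run chron pin on d='1933-11-15', which returns 1933-11-15.
I use chron pin on d='^': 1933-11-15.
Invoking chron stepdays on n='352', and get 1934-11-02.
Invoking chron pin on d='^', giving 1934-11-02.
I use chron lastday, — result: 1934-11-30.

Answer: 1934-11-30


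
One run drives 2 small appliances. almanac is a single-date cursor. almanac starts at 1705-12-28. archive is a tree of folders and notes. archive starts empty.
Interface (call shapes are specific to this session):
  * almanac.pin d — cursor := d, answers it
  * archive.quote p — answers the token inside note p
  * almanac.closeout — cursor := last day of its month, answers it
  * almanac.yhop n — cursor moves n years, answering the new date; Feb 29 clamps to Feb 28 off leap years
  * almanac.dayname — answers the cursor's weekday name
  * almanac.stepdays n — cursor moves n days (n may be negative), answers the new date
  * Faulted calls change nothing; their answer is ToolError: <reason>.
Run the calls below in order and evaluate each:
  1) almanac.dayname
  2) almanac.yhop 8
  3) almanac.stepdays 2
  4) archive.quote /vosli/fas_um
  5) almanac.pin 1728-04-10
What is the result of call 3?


Answer: 1713-12-30

Derivation:
! almanac.dayname() => Monday
! almanac.yhop(n: 8) => 1713-12-28
! almanac.stepdays(n: 2) => 1713-12-30
! archive.quote(p: /vosli/fas_um) => ToolError: not found
! almanac.pin(d: 1728-04-10) => 1728-04-10


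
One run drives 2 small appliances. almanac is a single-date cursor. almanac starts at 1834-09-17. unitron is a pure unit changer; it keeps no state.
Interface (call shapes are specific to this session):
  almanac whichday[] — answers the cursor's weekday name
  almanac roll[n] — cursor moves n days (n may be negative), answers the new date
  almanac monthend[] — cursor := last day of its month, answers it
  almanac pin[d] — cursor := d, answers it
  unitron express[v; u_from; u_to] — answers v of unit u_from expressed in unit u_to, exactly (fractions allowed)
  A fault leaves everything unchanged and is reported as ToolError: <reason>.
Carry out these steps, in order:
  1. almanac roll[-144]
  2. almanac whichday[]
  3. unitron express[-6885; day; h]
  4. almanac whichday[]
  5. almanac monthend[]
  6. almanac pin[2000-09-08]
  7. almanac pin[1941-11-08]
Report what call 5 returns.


>>> almanac roll n=-144
[out] 1834-04-26
>>> almanac whichday
[out] Saturday
>>> unitron express v=-6885 u_from=day u_to=h
[out] -165240
>>> almanac whichday
[out] Saturday
>>> almanac monthend
[out] 1834-04-30
>>> almanac pin d=2000-09-08
[out] 2000-09-08
>>> almanac pin d=1941-11-08
[out] 1941-11-08

Answer: 1834-04-30


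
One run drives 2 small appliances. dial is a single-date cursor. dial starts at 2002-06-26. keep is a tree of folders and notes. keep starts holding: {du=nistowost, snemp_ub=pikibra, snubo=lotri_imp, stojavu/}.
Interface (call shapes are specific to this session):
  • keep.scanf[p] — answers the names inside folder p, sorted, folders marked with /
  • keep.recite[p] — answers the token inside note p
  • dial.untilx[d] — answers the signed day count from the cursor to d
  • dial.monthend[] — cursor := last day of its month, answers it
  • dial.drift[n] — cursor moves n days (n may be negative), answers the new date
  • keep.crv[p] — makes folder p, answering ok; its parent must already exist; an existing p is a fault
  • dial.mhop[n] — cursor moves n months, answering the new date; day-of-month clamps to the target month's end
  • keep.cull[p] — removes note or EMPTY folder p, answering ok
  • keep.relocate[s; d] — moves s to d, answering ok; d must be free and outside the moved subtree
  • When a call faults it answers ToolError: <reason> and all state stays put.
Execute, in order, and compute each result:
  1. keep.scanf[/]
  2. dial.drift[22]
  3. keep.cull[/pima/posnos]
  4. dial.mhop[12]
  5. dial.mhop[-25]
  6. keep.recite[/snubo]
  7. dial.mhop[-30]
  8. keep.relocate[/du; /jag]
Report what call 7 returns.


Answer: 1998-12-18

Derivation:
Step: keep.scanf[p=/]
Result: [du, snemp_ub, snubo, stojavu/]
Step: dial.drift[n=22]
Result: 2002-07-18
Step: keep.cull[p=/pima/posnos]
Result: ToolError: not found
Step: dial.mhop[n=12]
Result: 2003-07-18
Step: dial.mhop[n=-25]
Result: 2001-06-18
Step: keep.recite[p=/snubo]
Result: lotri_imp
Step: dial.mhop[n=-30]
Result: 1998-12-18
Step: keep.relocate[s=/du; d=/jag]
Result: ok


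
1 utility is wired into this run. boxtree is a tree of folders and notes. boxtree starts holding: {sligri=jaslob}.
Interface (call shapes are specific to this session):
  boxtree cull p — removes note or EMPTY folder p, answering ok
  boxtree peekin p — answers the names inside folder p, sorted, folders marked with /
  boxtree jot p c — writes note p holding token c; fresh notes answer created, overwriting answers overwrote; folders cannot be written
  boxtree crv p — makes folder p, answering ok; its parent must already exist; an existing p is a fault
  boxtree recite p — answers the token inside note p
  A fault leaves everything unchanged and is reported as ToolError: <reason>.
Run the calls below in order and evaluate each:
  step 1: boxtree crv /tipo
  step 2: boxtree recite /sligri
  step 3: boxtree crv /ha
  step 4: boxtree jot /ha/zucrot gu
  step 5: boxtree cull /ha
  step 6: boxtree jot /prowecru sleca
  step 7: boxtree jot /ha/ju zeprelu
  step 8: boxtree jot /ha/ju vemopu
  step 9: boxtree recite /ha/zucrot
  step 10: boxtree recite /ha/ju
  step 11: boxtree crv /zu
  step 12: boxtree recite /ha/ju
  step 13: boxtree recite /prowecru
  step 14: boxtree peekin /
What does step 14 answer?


> boxtree crv /tipo
= ok
> boxtree recite /sligri
= jaslob
> boxtree crv /ha
= ok
> boxtree jot /ha/zucrot gu
= created
> boxtree cull /ha
= ToolError: not empty
> boxtree jot /prowecru sleca
= created
> boxtree jot /ha/ju zeprelu
= created
> boxtree jot /ha/ju vemopu
= overwrote
> boxtree recite /ha/zucrot
= gu
> boxtree recite /ha/ju
= vemopu
> boxtree crv /zu
= ok
> boxtree recite /ha/ju
= vemopu
> boxtree recite /prowecru
= sleca
> boxtree peekin /
= [ha/, prowecru, sligri, tipo/, zu/]

Answer: [ha/, prowecru, sligri, tipo/, zu/]


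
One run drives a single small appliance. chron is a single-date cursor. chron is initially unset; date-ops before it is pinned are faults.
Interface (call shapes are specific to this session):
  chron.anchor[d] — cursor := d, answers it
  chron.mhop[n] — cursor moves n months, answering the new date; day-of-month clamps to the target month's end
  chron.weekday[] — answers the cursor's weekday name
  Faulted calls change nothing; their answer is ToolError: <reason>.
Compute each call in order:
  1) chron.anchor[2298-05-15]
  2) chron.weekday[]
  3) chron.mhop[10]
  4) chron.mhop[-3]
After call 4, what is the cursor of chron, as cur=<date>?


// chron.anchor(2298-05-15) ~> 2298-05-15
// chron.weekday() ~> Sunday
// chron.mhop(10) ~> 2299-03-15
// chron.mhop(-3) ~> 2298-12-15

Answer: cur=2298-12-15


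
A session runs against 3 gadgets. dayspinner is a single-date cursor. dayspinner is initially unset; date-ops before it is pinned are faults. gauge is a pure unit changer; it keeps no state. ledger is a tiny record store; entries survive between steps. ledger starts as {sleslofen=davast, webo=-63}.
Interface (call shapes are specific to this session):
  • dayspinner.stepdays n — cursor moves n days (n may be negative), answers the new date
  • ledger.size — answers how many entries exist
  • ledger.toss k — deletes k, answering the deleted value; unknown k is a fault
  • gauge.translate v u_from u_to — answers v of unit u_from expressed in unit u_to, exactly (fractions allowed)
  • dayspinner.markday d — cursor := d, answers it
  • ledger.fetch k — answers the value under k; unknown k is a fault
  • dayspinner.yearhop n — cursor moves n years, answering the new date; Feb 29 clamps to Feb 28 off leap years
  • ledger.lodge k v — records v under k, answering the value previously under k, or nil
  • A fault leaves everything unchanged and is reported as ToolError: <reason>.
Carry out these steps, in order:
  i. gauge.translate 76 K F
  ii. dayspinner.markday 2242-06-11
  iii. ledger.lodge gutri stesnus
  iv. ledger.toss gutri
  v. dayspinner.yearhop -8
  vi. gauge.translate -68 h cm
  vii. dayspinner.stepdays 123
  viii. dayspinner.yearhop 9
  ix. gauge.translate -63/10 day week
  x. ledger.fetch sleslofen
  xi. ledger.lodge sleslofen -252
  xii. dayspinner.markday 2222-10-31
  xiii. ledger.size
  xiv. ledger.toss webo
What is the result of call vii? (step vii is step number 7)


Answer: 2234-10-12

Derivation:
# translate(v→76, u_from→K, u_to→F) : -32287/100
# markday(d→2242-06-11) : 2242-06-11
# lodge(k→gutri, v→stesnus) : nil
# toss(k→gutri) : stesnus
# yearhop(n→-8) : 2234-06-11
# translate(v→-68, u_from→h, u_to→cm) : ToolError: incompatible units
# stepdays(n→123) : 2234-10-12
# yearhop(n→9) : 2243-10-12
# translate(v→-63/10, u_from→day, u_to→week) : -9/10
# fetch(k→sleslofen) : davast
# lodge(k→sleslofen, v→-252) : davast
# markday(d→2222-10-31) : 2222-10-31
# size() : 2
# toss(k→webo) : -63


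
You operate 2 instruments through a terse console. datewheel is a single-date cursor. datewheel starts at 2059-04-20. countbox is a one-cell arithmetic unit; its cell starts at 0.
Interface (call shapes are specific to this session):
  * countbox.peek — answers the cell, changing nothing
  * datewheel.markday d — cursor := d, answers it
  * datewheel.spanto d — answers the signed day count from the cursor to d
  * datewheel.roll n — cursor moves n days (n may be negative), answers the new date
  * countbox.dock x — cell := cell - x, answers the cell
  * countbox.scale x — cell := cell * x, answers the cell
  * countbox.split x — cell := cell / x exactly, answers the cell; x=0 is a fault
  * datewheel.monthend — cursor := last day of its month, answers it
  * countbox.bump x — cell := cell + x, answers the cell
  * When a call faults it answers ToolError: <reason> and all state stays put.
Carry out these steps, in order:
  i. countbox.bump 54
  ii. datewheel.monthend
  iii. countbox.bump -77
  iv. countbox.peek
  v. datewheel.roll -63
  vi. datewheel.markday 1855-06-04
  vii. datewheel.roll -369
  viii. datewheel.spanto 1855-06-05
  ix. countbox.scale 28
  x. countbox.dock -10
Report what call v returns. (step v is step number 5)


Answer: 2059-02-26

Derivation:
I invoke countbox.bump on x→54, and observe 54.
Using datewheel.monthend, and get 2059-04-30.
I call countbox.bump on x→-77: -23.
Calling countbox.peek: -23.
I use datewheel.roll on n→-63, — result: 2059-02-26.
I use datewheel.markday on d→1855-06-04, → 1855-06-04.
Calling datewheel.roll on n→-369, → 1854-05-31.
I run datewheel.spanto on d→1855-06-05, giving 370.
Calling countbox.scale on x→28, yielding -644.
I try countbox.dock on x→-10, yielding -634.


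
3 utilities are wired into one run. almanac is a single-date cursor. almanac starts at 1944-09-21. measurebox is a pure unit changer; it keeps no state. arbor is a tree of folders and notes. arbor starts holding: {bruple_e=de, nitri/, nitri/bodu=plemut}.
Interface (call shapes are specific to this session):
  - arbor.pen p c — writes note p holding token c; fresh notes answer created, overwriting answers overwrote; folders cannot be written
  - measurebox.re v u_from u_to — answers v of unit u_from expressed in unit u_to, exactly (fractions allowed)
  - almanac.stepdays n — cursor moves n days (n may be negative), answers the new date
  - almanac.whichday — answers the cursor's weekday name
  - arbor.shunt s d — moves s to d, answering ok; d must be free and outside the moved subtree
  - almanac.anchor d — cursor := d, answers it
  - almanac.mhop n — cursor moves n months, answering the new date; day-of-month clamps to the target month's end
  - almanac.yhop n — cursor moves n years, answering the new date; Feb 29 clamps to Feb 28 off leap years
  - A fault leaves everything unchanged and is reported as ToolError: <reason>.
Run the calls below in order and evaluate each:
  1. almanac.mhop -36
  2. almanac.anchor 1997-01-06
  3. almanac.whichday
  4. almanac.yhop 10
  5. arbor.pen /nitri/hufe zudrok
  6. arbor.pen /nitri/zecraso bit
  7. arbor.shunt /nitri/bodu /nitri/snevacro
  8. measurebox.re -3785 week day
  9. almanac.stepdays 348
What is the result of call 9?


Answer: 2007-12-20

Derivation:
Using almanac.mhop passing n=-36, giving 1941-09-21.
Then almanac.anchor passing d=1997-01-06, yielding 1997-01-06.
Then almanac.whichday, and see Monday.
Next I call almanac.yhop passing n=10, → 2007-01-06.
Invoking arbor.pen passing p=/nitri/hufe, c=zudrok, and observe created.
Using arbor.pen passing p=/nitri/zecraso, c=bit, → created.
I try arbor.shunt passing s=/nitri/bodu, d=/nitri/snevacro, — result: ok.
Invoking measurebox.re passing v=-3785, u_from=week, u_to=day: -26495.
Next I call almanac.stepdays passing n=348, giving 2007-12-20.


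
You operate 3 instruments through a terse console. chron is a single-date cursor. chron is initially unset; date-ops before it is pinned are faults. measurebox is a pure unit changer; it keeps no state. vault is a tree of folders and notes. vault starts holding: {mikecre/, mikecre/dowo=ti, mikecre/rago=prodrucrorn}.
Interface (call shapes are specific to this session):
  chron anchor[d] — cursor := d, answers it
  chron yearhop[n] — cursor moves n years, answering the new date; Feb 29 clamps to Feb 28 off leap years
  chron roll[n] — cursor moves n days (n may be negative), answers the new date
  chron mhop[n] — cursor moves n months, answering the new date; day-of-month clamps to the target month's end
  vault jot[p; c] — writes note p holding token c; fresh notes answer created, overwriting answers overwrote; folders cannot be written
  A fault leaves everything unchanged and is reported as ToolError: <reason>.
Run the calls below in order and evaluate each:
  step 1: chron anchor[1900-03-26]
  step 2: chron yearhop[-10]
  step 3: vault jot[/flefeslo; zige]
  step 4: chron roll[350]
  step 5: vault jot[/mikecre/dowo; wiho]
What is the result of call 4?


Answer: 1891-03-11

Derivation:
> chron anchor 1900-03-26
:: 1900-03-26
> chron yearhop -10
:: 1890-03-26
> vault jot /flefeslo zige
:: created
> chron roll 350
:: 1891-03-11
> vault jot /mikecre/dowo wiho
:: overwrote


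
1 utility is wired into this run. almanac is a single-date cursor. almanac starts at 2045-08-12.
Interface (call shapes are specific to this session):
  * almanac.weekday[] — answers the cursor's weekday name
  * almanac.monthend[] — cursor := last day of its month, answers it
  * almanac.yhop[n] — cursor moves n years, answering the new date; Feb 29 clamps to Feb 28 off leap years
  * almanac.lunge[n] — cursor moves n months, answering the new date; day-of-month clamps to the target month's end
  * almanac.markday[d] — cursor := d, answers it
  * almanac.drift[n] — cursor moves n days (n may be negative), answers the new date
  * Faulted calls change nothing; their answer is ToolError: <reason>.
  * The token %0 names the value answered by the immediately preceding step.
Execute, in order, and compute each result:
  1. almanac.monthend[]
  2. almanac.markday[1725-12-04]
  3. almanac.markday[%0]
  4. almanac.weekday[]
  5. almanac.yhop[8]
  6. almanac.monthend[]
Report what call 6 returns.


Step: almanac.monthend[]
Result: 2045-08-31
Step: almanac.markday[d='1725-12-04']
Result: 1725-12-04
Step: almanac.markday[d='%0']
Result: 1725-12-04
Step: almanac.weekday[]
Result: Tuesday
Step: almanac.yhop[n='8']
Result: 1733-12-04
Step: almanac.monthend[]
Result: 1733-12-31

Answer: 1733-12-31


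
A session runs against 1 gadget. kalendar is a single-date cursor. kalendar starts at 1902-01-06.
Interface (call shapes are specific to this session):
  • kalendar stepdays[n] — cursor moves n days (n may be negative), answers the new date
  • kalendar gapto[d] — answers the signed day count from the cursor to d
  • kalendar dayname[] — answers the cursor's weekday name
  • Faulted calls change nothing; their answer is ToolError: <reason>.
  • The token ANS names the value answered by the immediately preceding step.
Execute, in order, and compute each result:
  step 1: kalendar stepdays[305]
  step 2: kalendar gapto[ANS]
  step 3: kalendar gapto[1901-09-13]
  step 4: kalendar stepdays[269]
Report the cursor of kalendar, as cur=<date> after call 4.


Answer: cur=1903-08-03

Derivation:
·→ kalendar stepdays(305)
·← 1902-11-07
·→ kalendar gapto(ANS)
·← 0
·→ kalendar gapto(1901-09-13)
·← -420
·→ kalendar stepdays(269)
·← 1903-08-03


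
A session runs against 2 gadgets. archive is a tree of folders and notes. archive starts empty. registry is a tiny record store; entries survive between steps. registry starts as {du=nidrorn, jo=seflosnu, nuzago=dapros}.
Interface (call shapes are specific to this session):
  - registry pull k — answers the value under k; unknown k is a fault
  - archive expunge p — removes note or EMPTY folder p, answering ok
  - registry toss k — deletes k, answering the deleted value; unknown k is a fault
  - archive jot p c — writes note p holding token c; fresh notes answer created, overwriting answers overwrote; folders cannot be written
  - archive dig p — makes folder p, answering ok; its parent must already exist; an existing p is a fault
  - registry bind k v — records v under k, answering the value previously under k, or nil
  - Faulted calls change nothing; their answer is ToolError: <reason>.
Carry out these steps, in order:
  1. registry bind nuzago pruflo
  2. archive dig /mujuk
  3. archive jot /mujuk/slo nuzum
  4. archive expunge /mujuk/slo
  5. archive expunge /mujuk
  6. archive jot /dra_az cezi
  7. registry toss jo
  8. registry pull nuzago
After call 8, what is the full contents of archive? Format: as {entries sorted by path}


Step: registry bind[k→nuzago; v→pruflo]
Result: dapros
Step: archive dig[p→/mujuk]
Result: ok
Step: archive jot[p→/mujuk/slo; c→nuzum]
Result: created
Step: archive expunge[p→/mujuk/slo]
Result: ok
Step: archive expunge[p→/mujuk]
Result: ok
Step: archive jot[p→/dra_az; c→cezi]
Result: created
Step: registry toss[k→jo]
Result: seflosnu
Step: registry pull[k→nuzago]
Result: pruflo

Answer: {dra_az=cezi}


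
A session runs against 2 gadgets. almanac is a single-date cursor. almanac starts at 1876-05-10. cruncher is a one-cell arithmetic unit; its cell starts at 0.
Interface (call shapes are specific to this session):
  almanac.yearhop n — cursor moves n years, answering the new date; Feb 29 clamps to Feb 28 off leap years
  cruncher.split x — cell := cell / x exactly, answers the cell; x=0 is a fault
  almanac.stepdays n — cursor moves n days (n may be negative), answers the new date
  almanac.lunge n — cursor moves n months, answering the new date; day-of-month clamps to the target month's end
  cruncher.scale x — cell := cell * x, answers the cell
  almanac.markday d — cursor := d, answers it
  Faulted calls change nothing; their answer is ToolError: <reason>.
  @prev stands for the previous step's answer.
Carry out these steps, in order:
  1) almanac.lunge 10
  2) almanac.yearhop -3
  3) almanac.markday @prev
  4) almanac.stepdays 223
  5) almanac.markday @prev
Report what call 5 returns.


# lunge(n: 10) ~> 1877-03-10
# yearhop(n: -3) ~> 1874-03-10
# markday(d: @prev) ~> 1874-03-10
# stepdays(n: 223) ~> 1874-10-19
# markday(d: @prev) ~> 1874-10-19

Answer: 1874-10-19


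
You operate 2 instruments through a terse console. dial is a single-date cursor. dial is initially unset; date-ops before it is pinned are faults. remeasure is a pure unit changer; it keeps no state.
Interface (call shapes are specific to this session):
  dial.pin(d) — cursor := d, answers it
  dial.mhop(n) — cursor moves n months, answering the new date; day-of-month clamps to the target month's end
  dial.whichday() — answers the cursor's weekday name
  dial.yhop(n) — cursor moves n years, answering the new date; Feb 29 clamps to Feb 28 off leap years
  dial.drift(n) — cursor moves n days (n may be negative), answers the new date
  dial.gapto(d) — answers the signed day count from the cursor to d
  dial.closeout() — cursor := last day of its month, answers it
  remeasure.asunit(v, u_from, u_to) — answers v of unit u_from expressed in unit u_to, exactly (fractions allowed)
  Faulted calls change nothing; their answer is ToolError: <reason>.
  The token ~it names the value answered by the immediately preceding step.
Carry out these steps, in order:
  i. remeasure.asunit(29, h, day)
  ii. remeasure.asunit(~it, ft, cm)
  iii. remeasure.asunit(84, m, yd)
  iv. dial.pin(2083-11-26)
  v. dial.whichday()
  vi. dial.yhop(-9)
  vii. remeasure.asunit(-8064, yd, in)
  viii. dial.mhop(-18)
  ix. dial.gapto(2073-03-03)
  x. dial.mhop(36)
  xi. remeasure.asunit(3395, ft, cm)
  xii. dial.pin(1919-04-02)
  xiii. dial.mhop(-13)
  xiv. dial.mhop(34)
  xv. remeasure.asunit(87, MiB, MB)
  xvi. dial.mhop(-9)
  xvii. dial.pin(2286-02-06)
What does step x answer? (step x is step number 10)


Answer: 2076-05-26

Derivation:
Then asunit using v=29, u_from=h, u_to=day, and get 29/24.
Then asunit using v=~it, u_from=ft, u_to=cm, and get 3683/100.
Invoking asunit using v=84, u_from=m, u_to=yd, and see 35000/381.
I invoke pin using d=2083-11-26, — result: 2083-11-26.
Using whichday, giving Friday.
Next I call yhop using n=-9, yielding 2074-11-26.
Next I call asunit using v=-8064, u_from=yd, u_to=in, and observe -290304.
I run mhop using n=-18, and see 2073-05-26.
I invoke gapto using d=2073-03-03, → -84.
Next I call mhop using n=36, — result: 2076-05-26.
I run asunit using v=3395, u_from=ft, u_to=cm, and get 517398/5.
Then pin using d=1919-04-02, and observe 1919-04-02.
Now I run mhop using n=-13, yielding 1918-03-02.
Then mhop using n=34, giving 1921-01-02.
I invoke asunit using v=87, u_from=MiB, u_to=MB, which returns 1425408/15625.
I invoke mhop using n=-9, and observe 1920-04-02.
I try pin using d=2286-02-06, and see 2286-02-06.


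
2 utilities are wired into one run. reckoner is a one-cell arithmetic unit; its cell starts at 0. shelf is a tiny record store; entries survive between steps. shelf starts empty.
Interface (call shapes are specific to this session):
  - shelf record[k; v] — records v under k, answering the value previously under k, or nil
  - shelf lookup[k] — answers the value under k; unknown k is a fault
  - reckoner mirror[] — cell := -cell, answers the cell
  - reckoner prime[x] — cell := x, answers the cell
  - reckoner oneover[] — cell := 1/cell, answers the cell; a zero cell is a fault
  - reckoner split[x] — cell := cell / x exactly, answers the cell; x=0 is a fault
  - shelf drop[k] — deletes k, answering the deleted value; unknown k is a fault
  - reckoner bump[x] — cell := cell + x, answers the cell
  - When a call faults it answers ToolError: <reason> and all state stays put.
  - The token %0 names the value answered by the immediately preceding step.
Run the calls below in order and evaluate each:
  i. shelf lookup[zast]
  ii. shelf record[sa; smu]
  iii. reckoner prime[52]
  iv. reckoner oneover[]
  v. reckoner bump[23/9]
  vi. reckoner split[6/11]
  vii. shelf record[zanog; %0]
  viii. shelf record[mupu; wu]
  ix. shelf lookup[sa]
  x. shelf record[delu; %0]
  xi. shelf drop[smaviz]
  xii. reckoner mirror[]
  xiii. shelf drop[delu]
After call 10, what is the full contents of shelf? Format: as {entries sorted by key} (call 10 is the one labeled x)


Answer: {delu=smu, mupu=wu, sa=smu, zanog=13255/2808}

Derivation:
>> shelf lookup(zast)
<< ToolError: no such key zast
>> shelf record(sa, smu)
<< nil
>> reckoner prime(52)
<< 52
>> reckoner oneover()
<< 1/52
>> reckoner bump(23/9)
<< 1205/468
>> reckoner split(6/11)
<< 13255/2808
>> shelf record(zanog, %0)
<< nil
>> shelf record(mupu, wu)
<< nil
>> shelf lookup(sa)
<< smu
>> shelf record(delu, %0)
<< nil
>> shelf drop(smaviz)
<< ToolError: no such key smaviz
>> reckoner mirror()
<< -13255/2808
>> shelf drop(delu)
<< smu


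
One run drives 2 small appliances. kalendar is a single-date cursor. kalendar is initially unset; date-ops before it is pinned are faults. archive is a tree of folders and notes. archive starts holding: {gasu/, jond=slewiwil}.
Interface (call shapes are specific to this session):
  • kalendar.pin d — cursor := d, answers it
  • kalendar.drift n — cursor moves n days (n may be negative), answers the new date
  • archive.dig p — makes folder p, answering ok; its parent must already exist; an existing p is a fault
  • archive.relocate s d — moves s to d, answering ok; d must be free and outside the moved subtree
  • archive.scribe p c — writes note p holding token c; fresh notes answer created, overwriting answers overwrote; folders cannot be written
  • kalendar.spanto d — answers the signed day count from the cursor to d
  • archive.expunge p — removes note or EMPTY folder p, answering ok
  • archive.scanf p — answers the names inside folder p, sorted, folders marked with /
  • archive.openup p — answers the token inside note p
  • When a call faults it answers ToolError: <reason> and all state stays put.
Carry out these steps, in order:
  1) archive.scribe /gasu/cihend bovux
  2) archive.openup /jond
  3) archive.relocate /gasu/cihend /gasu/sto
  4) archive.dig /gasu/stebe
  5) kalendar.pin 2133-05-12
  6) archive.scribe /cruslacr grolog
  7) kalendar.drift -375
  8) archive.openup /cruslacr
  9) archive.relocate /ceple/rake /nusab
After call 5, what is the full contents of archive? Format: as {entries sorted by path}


Answer: {gasu/, gasu/stebe/, gasu/sto=bovux, jond=slewiwil}

Derivation:
Then archive.scribe with p→/gasu/cihend, c→bovux: created.
I call archive.openup with p→/jond, — result: slewiwil.
Then archive.relocate with s→/gasu/cihend, d→/gasu/sto, which returns ok.
I run archive.dig with p→/gasu/stebe: ok.
I use kalendar.pin with d→2133-05-12: 2133-05-12.
Then archive.scribe with p→/cruslacr, c→grolog, → created.
Using kalendar.drift with n→-375, which returns 2132-05-02.
I try archive.openup with p→/cruslacr, which returns grolog.
Invoking archive.relocate with s→/ceple/rake, d→/nusab, which returns ToolError: not found.


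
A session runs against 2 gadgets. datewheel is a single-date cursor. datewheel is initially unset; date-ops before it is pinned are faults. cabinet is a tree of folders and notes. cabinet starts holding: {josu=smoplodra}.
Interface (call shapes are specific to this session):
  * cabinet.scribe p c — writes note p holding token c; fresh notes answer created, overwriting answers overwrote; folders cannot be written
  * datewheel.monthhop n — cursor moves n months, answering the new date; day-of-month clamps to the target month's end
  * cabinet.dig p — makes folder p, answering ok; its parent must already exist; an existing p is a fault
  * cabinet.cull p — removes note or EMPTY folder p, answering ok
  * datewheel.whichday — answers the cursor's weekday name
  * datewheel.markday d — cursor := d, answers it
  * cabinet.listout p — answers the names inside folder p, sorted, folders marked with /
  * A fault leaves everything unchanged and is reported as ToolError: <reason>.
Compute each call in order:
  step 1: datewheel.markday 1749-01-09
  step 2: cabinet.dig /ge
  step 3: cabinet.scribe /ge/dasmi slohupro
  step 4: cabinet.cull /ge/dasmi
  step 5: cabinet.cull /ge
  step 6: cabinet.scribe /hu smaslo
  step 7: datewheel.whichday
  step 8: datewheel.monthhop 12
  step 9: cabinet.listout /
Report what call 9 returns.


Answer: [hu, josu]

Derivation:
// 1. datewheel.markday(d→1749-01-09) ~> 1749-01-09
// 2. cabinet.dig(p→/ge) ~> ok
// 3. cabinet.scribe(p→/ge/dasmi, c→slohupro) ~> created
// 4. cabinet.cull(p→/ge/dasmi) ~> ok
// 5. cabinet.cull(p→/ge) ~> ok
// 6. cabinet.scribe(p→/hu, c→smaslo) ~> created
// 7. datewheel.whichday() ~> Thursday
// 8. datewheel.monthhop(n→12) ~> 1750-01-09
// 9. cabinet.listout(p→/) ~> [hu, josu]
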